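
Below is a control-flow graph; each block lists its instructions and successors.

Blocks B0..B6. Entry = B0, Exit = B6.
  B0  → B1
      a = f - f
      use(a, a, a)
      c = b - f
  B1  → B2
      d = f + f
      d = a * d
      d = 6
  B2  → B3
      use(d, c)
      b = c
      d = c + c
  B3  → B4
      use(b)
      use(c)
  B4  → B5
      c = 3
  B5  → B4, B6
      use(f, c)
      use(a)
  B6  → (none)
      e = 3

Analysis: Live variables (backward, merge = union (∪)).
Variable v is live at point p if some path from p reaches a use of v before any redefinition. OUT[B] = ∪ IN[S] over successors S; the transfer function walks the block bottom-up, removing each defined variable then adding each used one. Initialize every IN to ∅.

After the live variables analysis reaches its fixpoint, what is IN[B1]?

Answer: {a, c, f}

Working:
Fixpoint table:
  B0:   IN={b, f}   OUT={a, c, f}
  B1:   IN={a, c, f}   OUT={a, c, d, f}
  B2:   IN={a, c, d, f}   OUT={a, b, c, f}
  B3:   IN={a, b, c, f}   OUT={a, f}
  B4:   IN={a, f}   OUT={a, c, f}
  B5:   IN={a, c, f}   OUT={a, f}
  B6:   IN={}   OUT={}

Merge at B1: OUT[B1] = IN[B2] = {a, c, d, f}
Applying B1's transfer function to that OUT value gives IN[B1] (row B1 above).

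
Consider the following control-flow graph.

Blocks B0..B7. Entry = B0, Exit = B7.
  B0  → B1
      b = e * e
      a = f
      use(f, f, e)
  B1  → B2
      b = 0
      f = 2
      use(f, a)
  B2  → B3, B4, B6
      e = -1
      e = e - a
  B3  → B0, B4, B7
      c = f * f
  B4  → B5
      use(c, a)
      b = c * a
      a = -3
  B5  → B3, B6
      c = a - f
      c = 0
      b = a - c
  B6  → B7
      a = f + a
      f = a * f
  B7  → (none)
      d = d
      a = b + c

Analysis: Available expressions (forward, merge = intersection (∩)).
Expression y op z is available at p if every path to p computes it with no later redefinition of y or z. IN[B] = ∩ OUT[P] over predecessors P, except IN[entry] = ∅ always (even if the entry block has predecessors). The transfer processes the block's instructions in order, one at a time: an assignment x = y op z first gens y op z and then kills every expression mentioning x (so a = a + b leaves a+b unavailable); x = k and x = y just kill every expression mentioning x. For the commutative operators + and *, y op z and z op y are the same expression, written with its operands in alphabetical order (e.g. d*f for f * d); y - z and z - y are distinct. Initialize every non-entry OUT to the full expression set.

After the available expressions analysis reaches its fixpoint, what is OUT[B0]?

Answer: {e*e}

Trace:
Converged values:
  B0: | IN={} | OUT={e*e}
  B1: | IN={e*e} | OUT={e*e}
  B2: | IN={e*e} | OUT={}
  B3: | IN={} | OUT={f*f}
  B4: | IN={} | OUT={}
  B5: | IN={} | OUT={a-c, a-f}
  B6: | IN={} | OUT={}
  B7: | IN={} | OUT={b+c}

Merge at B0 (entry node, so the boundary value {} is joined with the incoming edge(s)): IN[B0] = {} ∩ OUT[B3] = {}
Applying B0's transfer function to that IN value gives OUT[B0] (row B0 above).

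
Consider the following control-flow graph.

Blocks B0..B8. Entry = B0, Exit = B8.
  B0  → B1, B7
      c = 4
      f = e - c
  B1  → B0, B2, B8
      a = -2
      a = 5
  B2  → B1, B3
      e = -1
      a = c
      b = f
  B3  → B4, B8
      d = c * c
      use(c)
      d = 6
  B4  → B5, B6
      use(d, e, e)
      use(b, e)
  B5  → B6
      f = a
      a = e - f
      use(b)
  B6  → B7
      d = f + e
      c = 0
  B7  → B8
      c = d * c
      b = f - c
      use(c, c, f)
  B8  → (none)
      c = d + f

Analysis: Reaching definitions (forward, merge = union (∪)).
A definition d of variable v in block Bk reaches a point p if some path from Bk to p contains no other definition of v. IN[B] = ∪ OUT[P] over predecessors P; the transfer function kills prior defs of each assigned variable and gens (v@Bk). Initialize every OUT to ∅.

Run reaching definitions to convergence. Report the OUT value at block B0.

Converged values:
  B0:  IN={a@B1, b@B2, c@B0, e@B2, f@B0}  OUT={a@B1, b@B2, c@B0, e@B2, f@B0}
  B1:  IN={a@B1, a@B2, b@B2, c@B0, e@B2, f@B0}  OUT={a@B1, b@B2, c@B0, e@B2, f@B0}
  B2:  IN={a@B1, b@B2, c@B0, e@B2, f@B0}  OUT={a@B2, b@B2, c@B0, e@B2, f@B0}
  B3:  IN={a@B2, b@B2, c@B0, e@B2, f@B0}  OUT={a@B2, b@B2, c@B0, d@B3, e@B2, f@B0}
  B4:  IN={a@B2, b@B2, c@B0, d@B3, e@B2, f@B0}  OUT={a@B2, b@B2, c@B0, d@B3, e@B2, f@B0}
  B5:  IN={a@B2, b@B2, c@B0, d@B3, e@B2, f@B0}  OUT={a@B5, b@B2, c@B0, d@B3, e@B2, f@B5}
  B6:  IN={a@B2, a@B5, b@B2, c@B0, d@B3, e@B2, f@B0, f@B5}  OUT={a@B2, a@B5, b@B2, c@B6, d@B6, e@B2, f@B0, f@B5}
  B7:  IN={a@B1, a@B2, a@B5, b@B2, c@B0, c@B6, d@B6, e@B2, f@B0, f@B5}  OUT={a@B1, a@B2, a@B5, b@B7, c@B7, d@B6, e@B2, f@B0, f@B5}
  B8:  IN={a@B1, a@B2, a@B5, b@B2, b@B7, c@B0, c@B7, d@B3, d@B6, e@B2, f@B0, f@B5}  OUT={a@B1, a@B2, a@B5, b@B2, b@B7, c@B8, d@B3, d@B6, e@B2, f@B0, f@B5}

Merge at B0 (entry node, so the boundary value {} is joined with the incoming edge(s)): IN[B0] = {} ⊔ OUT[B1] = {a@B1, b@B2, c@B0, e@B2, f@B0}
Applying B0's transfer function to that IN value gives OUT[B0] (row B0 above).

Answer: {a@B1, b@B2, c@B0, e@B2, f@B0}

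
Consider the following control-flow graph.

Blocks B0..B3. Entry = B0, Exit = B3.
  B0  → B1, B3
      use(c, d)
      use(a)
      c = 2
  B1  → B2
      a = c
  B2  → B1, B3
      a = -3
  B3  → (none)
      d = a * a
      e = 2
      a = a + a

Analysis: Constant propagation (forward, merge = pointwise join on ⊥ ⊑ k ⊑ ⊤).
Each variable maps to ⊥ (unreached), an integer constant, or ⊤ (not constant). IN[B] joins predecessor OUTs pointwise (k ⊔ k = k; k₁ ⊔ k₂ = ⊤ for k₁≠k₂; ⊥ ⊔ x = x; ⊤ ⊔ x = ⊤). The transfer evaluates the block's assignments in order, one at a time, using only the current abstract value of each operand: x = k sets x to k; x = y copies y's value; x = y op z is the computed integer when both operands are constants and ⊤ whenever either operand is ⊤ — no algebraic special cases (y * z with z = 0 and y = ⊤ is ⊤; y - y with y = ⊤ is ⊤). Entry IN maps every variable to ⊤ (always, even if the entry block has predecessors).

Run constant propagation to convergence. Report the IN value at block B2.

Answer: {a: 2, b: ⊤, c: 2, d: ⊤, e: ⊤, f: ⊤}

Trace:
Converged values:
  B0:  IN=(all ⊤)  OUT={c:2; rest ⊤}
  B1:  IN={c:2; rest ⊤}  OUT={a:2, c:2; rest ⊤}
  B2:  IN={a:2, c:2; rest ⊤}  OUT={a:-3, c:2; rest ⊤}
  B3:  IN={c:2; rest ⊤}  OUT={c:2, e:2; rest ⊤}

Merge at B2: IN[B2] = OUT[B1] = {a: 2, b: ⊤, c: 2, d: ⊤, e: ⊤, f: ⊤}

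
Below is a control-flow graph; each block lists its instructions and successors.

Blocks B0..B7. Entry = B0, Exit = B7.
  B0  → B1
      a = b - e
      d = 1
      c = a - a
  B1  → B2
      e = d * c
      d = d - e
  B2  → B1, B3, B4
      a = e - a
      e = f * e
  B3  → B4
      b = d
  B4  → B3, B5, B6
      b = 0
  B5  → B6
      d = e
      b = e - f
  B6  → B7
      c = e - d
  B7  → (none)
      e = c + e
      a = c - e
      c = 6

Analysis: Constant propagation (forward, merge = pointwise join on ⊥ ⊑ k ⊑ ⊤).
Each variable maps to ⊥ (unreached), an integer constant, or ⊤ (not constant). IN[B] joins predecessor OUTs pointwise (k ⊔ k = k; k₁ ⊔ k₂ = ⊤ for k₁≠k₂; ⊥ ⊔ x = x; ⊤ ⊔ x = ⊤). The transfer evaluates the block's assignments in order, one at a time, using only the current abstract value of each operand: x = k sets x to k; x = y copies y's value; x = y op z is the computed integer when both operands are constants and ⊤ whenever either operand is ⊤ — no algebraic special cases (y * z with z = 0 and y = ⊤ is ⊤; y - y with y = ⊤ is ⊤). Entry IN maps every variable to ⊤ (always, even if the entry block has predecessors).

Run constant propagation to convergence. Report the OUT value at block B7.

Fixpoint table:
  B0:  IN=(all ⊤)  OUT={d:1; rest ⊤}
  B1:  IN=(all ⊤)  OUT=(all ⊤)
  B2:  IN=(all ⊤)  OUT=(all ⊤)
  B3:  IN=(all ⊤)  OUT=(all ⊤)
  B4:  IN=(all ⊤)  OUT={b:0; rest ⊤}
  B5:  IN={b:0; rest ⊤}  OUT=(all ⊤)
  B6:  IN=(all ⊤)  OUT=(all ⊤)
  B7:  IN=(all ⊤)  OUT={c:6; rest ⊤}

Merge at B7: IN[B7] = OUT[B6] = {a: ⊤, b: ⊤, c: ⊤, d: ⊤, e: ⊤, f: ⊤}
Applying B7's transfer function to that IN value gives OUT[B7] (row B7 above).

Answer: {a: ⊤, b: ⊤, c: 6, d: ⊤, e: ⊤, f: ⊤}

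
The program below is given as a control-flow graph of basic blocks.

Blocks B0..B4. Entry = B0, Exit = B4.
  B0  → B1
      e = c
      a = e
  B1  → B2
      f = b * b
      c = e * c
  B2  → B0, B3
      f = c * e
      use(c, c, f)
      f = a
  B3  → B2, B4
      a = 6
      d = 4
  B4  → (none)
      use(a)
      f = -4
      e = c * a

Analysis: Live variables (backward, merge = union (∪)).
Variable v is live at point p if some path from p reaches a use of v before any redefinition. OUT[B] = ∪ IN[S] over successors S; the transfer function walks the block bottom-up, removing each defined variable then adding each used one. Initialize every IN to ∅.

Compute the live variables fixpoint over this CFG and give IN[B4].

Per-block solution:
  B0:   IN={b, c}   OUT={a, b, c, e}
  B1:   IN={a, b, c, e}   OUT={a, b, c, e}
  B2:   IN={a, b, c, e}   OUT={b, c, e}
  B3:   IN={b, c, e}   OUT={a, b, c, e}
  B4:   IN={a, c}   OUT={}

B4 is the boundary node: OUT[B4] = {}
Applying B4's transfer function to that OUT value gives IN[B4] (row B4 above).

Answer: {a, c}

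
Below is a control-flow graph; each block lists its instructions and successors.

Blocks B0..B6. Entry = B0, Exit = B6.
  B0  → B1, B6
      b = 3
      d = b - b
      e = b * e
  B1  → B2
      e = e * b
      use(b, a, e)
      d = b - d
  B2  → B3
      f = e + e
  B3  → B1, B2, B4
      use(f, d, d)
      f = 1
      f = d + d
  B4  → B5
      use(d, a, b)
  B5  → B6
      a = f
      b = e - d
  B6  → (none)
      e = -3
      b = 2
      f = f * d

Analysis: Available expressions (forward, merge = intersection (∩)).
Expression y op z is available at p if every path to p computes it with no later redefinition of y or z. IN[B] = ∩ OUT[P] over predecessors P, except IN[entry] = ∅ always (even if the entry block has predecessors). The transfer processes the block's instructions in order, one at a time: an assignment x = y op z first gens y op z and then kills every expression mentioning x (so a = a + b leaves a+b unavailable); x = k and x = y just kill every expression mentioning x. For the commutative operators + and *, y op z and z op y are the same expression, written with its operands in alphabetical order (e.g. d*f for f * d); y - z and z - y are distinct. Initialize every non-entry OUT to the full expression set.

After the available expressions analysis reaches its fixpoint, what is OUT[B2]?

Answer: {b-b, e+e}

Trace:
Fixpoint table:
  B0:  IN={}  OUT={b-b}
  B1:  IN={b-b}  OUT={b-b}
  B2:  IN={b-b}  OUT={b-b, e+e}
  B3:  IN={b-b, e+e}  OUT={b-b, d+d, e+e}
  B4:  IN={b-b, d+d, e+e}  OUT={b-b, d+d, e+e}
  B5:  IN={b-b, d+d, e+e}  OUT={d+d, e+e, e-d}
  B6:  IN={}  OUT={}

Merge at B2: IN[B2] = OUT[B1] ∩ OUT[B3] = {b-b}
Applying B2's transfer function to that IN value gives OUT[B2] (row B2 above).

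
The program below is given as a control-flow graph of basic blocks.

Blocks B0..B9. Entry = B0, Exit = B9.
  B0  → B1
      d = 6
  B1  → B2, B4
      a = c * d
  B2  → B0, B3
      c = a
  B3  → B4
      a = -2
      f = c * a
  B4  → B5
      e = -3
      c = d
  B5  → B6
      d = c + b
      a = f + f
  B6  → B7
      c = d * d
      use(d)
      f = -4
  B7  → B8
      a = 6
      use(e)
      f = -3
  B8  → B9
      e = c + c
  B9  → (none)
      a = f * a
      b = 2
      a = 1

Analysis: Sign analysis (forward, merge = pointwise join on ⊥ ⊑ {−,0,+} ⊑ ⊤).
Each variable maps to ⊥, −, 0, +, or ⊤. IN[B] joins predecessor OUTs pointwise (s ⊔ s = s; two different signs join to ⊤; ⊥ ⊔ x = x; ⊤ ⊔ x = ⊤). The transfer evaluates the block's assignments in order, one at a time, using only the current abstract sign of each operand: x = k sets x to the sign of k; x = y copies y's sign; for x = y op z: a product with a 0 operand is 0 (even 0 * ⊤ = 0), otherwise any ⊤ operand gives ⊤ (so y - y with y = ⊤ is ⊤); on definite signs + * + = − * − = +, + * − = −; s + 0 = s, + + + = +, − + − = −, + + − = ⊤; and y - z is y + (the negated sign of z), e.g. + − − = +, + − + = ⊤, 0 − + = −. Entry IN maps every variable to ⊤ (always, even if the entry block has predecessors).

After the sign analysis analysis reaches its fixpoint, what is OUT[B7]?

Per-block solution:
  B0:   IN=(all ⊤)   OUT={d:+; rest ⊤}
  B1:   IN={d:+; rest ⊤}   OUT={d:+; rest ⊤}
  B2:   IN={d:+; rest ⊤}   OUT={d:+; rest ⊤}
  B3:   IN={d:+; rest ⊤}   OUT={a:-, d:+; rest ⊤}
  B4:   IN={d:+; rest ⊤}   OUT={c:+, d:+, e:-; rest ⊤}
  B5:   IN={c:+, d:+, e:-; rest ⊤}   OUT={c:+, e:-; rest ⊤}
  B6:   IN={c:+, e:-; rest ⊤}   OUT={e:-, f:-; rest ⊤}
  B7:   IN={e:-, f:-; rest ⊤}   OUT={a:+, e:-, f:-; rest ⊤}
  B8:   IN={a:+, e:-, f:-; rest ⊤}   OUT={a:+, f:-; rest ⊤}
  B9:   IN={a:+, f:-; rest ⊤}   OUT={a:+, b:+, f:-; rest ⊤}

Merge at B7: IN[B7] = OUT[B6] = {a: ⊤, b: ⊤, c: ⊤, d: ⊤, e: -, f: -}
Applying B7's transfer function to that IN value gives OUT[B7] (row B7 above).

Answer: {a: +, b: ⊤, c: ⊤, d: ⊤, e: -, f: -}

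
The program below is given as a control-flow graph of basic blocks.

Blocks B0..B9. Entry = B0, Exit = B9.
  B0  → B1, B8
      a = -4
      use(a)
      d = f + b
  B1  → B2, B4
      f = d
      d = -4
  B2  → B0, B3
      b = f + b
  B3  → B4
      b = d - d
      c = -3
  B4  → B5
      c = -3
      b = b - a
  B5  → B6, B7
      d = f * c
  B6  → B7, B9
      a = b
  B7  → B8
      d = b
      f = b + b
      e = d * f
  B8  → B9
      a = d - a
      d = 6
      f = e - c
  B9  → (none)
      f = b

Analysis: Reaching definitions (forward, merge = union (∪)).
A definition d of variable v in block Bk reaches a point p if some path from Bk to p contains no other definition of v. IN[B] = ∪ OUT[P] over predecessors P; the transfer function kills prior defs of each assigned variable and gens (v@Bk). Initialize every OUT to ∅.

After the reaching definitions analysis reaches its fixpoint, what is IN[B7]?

Answer: {a@B0, a@B6, b@B4, c@B4, d@B5, f@B1}

Derivation:
Fixpoint table:
  B0:   IN={a@B0, b@B2, d@B1, f@B1}   OUT={a@B0, b@B2, d@B0, f@B1}
  B1:   IN={a@B0, b@B2, d@B0, f@B1}   OUT={a@B0, b@B2, d@B1, f@B1}
  B2:   IN={a@B0, b@B2, d@B1, f@B1}   OUT={a@B0, b@B2, d@B1, f@B1}
  B3:   IN={a@B0, b@B2, d@B1, f@B1}   OUT={a@B0, b@B3, c@B3, d@B1, f@B1}
  B4:   IN={a@B0, b@B2, b@B3, c@B3, d@B1, f@B1}   OUT={a@B0, b@B4, c@B4, d@B1, f@B1}
  B5:   IN={a@B0, b@B4, c@B4, d@B1, f@B1}   OUT={a@B0, b@B4, c@B4, d@B5, f@B1}
  B6:   IN={a@B0, b@B4, c@B4, d@B5, f@B1}   OUT={a@B6, b@B4, c@B4, d@B5, f@B1}
  B7:   IN={a@B0, a@B6, b@B4, c@B4, d@B5, f@B1}   OUT={a@B0, a@B6, b@B4, c@B4, d@B7, e@B7, f@B7}
  B8:   IN={a@B0, a@B6, b@B2, b@B4, c@B4, d@B0, d@B7, e@B7, f@B1, f@B7}   OUT={a@B8, b@B2, b@B4, c@B4, d@B8, e@B7, f@B8}
  B9:   IN={a@B6, a@B8, b@B2, b@B4, c@B4, d@B5, d@B8, e@B7, f@B1, f@B8}   OUT={a@B6, a@B8, b@B2, b@B4, c@B4, d@B5, d@B8, e@B7, f@B9}

Merge at B7: IN[B7] = OUT[B5] ⊔ OUT[B6] = {a@B0, a@B6, b@B4, c@B4, d@B5, f@B1}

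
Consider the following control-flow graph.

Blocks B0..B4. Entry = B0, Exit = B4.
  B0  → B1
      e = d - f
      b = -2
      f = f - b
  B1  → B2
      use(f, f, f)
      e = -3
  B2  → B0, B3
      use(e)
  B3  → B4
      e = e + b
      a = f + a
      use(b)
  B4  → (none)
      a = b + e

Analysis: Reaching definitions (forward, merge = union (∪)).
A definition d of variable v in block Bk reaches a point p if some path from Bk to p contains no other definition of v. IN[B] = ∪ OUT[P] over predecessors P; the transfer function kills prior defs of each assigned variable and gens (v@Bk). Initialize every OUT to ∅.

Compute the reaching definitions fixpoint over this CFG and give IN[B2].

Answer: {b@B0, e@B1, f@B0}

Trace:
Converged values:
  B0:   IN={b@B0, e@B1, f@B0}   OUT={b@B0, e@B0, f@B0}
  B1:   IN={b@B0, e@B0, f@B0}   OUT={b@B0, e@B1, f@B0}
  B2:   IN={b@B0, e@B1, f@B0}   OUT={b@B0, e@B1, f@B0}
  B3:   IN={b@B0, e@B1, f@B0}   OUT={a@B3, b@B0, e@B3, f@B0}
  B4:   IN={a@B3, b@B0, e@B3, f@B0}   OUT={a@B4, b@B0, e@B3, f@B0}

Merge at B2: IN[B2] = OUT[B1] = {b@B0, e@B1, f@B0}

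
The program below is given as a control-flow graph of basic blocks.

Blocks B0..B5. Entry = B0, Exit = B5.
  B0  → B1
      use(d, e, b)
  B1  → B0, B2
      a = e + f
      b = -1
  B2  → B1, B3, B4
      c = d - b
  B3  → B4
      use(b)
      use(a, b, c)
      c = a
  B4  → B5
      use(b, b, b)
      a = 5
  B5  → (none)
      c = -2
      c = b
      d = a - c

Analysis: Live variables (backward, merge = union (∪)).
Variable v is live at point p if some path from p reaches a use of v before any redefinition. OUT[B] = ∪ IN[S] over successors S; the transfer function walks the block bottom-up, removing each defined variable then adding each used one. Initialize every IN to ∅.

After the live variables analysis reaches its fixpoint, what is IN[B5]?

Answer: {a, b}

Trace:
Per-block solution:
  B0: | IN={b, d, e, f} | OUT={d, e, f}
  B1: | IN={d, e, f} | OUT={a, b, d, e, f}
  B2: | IN={a, b, d, e, f} | OUT={a, b, c, d, e, f}
  B3: | IN={a, b, c} | OUT={b}
  B4: | IN={b} | OUT={a, b}
  B5: | IN={a, b} | OUT={}

B5 is the boundary node: OUT[B5] = {}
Applying B5's transfer function to that OUT value gives IN[B5] (row B5 above).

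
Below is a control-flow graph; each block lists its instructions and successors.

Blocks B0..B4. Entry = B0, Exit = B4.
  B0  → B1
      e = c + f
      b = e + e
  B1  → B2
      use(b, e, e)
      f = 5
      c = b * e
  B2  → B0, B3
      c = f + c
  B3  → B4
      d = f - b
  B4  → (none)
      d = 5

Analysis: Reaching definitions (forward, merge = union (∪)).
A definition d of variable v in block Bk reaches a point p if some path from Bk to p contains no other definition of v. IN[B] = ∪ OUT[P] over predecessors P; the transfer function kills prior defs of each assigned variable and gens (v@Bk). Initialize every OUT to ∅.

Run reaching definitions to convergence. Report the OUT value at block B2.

Answer: {b@B0, c@B2, e@B0, f@B1}

Derivation:
Fixpoint table:
  B0:  IN={b@B0, c@B2, e@B0, f@B1}  OUT={b@B0, c@B2, e@B0, f@B1}
  B1:  IN={b@B0, c@B2, e@B0, f@B1}  OUT={b@B0, c@B1, e@B0, f@B1}
  B2:  IN={b@B0, c@B1, e@B0, f@B1}  OUT={b@B0, c@B2, e@B0, f@B1}
  B3:  IN={b@B0, c@B2, e@B0, f@B1}  OUT={b@B0, c@B2, d@B3, e@B0, f@B1}
  B4:  IN={b@B0, c@B2, d@B3, e@B0, f@B1}  OUT={b@B0, c@B2, d@B4, e@B0, f@B1}

Merge at B2: IN[B2] = OUT[B1] = {b@B0, c@B1, e@B0, f@B1}
Applying B2's transfer function to that IN value gives OUT[B2] (row B2 above).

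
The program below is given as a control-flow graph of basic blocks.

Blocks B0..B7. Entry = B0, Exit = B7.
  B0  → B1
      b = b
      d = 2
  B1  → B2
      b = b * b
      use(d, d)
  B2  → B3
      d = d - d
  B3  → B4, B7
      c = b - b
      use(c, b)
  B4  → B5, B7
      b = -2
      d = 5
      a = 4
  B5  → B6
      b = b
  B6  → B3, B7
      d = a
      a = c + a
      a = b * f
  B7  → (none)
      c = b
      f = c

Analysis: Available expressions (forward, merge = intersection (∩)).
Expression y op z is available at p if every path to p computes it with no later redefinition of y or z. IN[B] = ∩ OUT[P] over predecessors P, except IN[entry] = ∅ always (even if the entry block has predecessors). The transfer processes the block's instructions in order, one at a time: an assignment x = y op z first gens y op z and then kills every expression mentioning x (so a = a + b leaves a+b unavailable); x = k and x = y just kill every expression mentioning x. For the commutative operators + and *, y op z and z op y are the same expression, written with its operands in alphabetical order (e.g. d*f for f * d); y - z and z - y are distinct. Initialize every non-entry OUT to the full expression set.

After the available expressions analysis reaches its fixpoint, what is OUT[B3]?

Per-block solution:
  B0: | IN={} | OUT={}
  B1: | IN={} | OUT={}
  B2: | IN={} | OUT={}
  B3: | IN={} | OUT={b-b}
  B4: | IN={b-b} | OUT={}
  B5: | IN={} | OUT={}
  B6: | IN={} | OUT={b*f}
  B7: | IN={} | OUT={}

Merge at B3: IN[B3] = OUT[B2] ∩ OUT[B6] = {}
Applying B3's transfer function to that IN value gives OUT[B3] (row B3 above).

Answer: {b-b}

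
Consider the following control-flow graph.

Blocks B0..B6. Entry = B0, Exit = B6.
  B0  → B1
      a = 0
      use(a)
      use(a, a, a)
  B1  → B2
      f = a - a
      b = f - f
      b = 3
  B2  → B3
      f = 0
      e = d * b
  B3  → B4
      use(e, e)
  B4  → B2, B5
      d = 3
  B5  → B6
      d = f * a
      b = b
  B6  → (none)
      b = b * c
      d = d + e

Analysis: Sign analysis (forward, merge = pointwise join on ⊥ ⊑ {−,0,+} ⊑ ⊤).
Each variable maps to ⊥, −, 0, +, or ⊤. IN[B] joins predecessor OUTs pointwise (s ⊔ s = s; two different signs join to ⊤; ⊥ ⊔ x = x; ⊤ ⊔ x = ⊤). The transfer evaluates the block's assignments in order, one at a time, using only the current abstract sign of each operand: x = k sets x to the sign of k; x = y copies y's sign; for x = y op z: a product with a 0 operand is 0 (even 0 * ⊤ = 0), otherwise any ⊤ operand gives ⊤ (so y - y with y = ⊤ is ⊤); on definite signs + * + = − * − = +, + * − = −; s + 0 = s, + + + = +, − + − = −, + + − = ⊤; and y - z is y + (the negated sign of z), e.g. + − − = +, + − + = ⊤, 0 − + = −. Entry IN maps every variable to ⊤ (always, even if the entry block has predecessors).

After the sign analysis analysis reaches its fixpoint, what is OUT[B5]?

Answer: {a: 0, b: +, c: ⊤, d: 0, e: ⊤, f: 0}

Trace:
Converged values:
  B0:  IN=(all ⊤)  OUT={a:0; rest ⊤}
  B1:  IN={a:0; rest ⊤}  OUT={a:0, b:+, f:0; rest ⊤}
  B2:  IN={a:0, b:+, f:0; rest ⊤}  OUT={a:0, b:+, f:0; rest ⊤}
  B3:  IN={a:0, b:+, f:0; rest ⊤}  OUT={a:0, b:+, f:0; rest ⊤}
  B4:  IN={a:0, b:+, f:0; rest ⊤}  OUT={a:0, b:+, d:+, f:0; rest ⊤}
  B5:  IN={a:0, b:+, d:+, f:0; rest ⊤}  OUT={a:0, b:+, d:0, f:0; rest ⊤}
  B6:  IN={a:0, b:+, d:0, f:0; rest ⊤}  OUT={a:0, f:0; rest ⊤}

Merge at B5: IN[B5] = OUT[B4] = {a: 0, b: +, c: ⊤, d: +, e: ⊤, f: 0}
Applying B5's transfer function to that IN value gives OUT[B5] (row B5 above).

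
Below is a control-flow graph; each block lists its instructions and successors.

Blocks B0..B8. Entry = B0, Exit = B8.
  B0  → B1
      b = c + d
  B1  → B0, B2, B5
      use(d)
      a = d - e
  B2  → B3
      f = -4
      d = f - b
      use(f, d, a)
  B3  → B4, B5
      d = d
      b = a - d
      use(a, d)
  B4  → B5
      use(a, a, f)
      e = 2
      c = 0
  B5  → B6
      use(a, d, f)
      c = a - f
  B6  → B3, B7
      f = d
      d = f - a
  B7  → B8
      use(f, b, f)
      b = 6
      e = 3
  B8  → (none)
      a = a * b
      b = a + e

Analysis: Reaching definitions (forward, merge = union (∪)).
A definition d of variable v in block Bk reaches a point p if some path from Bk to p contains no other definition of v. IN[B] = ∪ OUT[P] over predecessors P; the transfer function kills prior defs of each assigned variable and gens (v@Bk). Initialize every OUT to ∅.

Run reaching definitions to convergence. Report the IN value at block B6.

Per-block solution:
  B0:  IN={a@B1, b@B0}  OUT={a@B1, b@B0}
  B1:  IN={a@B1, b@B0}  OUT={a@B1, b@B0}
  B2:  IN={a@B1, b@B0}  OUT={a@B1, b@B0, d@B2, f@B2}
  B3:  IN={a@B1, b@B0, b@B3, c@B5, d@B2, d@B6, e@B4, f@B2, f@B6}  OUT={a@B1, b@B3, c@B5, d@B3, e@B4, f@B2, f@B6}
  B4:  IN={a@B1, b@B3, c@B5, d@B3, e@B4, f@B2, f@B6}  OUT={a@B1, b@B3, c@B4, d@B3, e@B4, f@B2, f@B6}
  B5:  IN={a@B1, b@B0, b@B3, c@B4, c@B5, d@B3, e@B4, f@B2, f@B6}  OUT={a@B1, b@B0, b@B3, c@B5, d@B3, e@B4, f@B2, f@B6}
  B6:  IN={a@B1, b@B0, b@B3, c@B5, d@B3, e@B4, f@B2, f@B6}  OUT={a@B1, b@B0, b@B3, c@B5, d@B6, e@B4, f@B6}
  B7:  IN={a@B1, b@B0, b@B3, c@B5, d@B6, e@B4, f@B6}  OUT={a@B1, b@B7, c@B5, d@B6, e@B7, f@B6}
  B8:  IN={a@B1, b@B7, c@B5, d@B6, e@B7, f@B6}  OUT={a@B8, b@B8, c@B5, d@B6, e@B7, f@B6}

Merge at B6: IN[B6] = OUT[B5] = {a@B1, b@B0, b@B3, c@B5, d@B3, e@B4, f@B2, f@B6}

Answer: {a@B1, b@B0, b@B3, c@B5, d@B3, e@B4, f@B2, f@B6}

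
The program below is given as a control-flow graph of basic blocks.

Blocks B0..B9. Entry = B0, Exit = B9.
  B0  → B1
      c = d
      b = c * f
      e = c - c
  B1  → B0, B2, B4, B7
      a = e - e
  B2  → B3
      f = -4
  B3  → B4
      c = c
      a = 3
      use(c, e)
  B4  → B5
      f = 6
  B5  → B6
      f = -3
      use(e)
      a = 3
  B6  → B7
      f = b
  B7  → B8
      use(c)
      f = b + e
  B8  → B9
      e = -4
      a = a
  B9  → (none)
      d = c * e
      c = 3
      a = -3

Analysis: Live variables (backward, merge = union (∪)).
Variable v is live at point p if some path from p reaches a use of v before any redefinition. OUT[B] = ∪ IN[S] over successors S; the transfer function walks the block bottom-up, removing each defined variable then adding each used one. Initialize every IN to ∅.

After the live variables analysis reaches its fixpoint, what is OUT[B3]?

Fixpoint table:
  B0:   IN={d, f}   OUT={b, c, d, e, f}
  B1:   IN={b, c, d, e, f}   OUT={a, b, c, d, e, f}
  B2:   IN={b, c, e}   OUT={b, c, e}
  B3:   IN={b, c, e}   OUT={b, c, e}
  B4:   IN={b, c, e}   OUT={b, c, e}
  B5:   IN={b, c, e}   OUT={a, b, c, e}
  B6:   IN={a, b, c, e}   OUT={a, b, c, e}
  B7:   IN={a, b, c, e}   OUT={a, c}
  B8:   IN={a, c}   OUT={c, e}
  B9:   IN={c, e}   OUT={}

Merge at B3: OUT[B3] = IN[B4] = {b, c, e}

Answer: {b, c, e}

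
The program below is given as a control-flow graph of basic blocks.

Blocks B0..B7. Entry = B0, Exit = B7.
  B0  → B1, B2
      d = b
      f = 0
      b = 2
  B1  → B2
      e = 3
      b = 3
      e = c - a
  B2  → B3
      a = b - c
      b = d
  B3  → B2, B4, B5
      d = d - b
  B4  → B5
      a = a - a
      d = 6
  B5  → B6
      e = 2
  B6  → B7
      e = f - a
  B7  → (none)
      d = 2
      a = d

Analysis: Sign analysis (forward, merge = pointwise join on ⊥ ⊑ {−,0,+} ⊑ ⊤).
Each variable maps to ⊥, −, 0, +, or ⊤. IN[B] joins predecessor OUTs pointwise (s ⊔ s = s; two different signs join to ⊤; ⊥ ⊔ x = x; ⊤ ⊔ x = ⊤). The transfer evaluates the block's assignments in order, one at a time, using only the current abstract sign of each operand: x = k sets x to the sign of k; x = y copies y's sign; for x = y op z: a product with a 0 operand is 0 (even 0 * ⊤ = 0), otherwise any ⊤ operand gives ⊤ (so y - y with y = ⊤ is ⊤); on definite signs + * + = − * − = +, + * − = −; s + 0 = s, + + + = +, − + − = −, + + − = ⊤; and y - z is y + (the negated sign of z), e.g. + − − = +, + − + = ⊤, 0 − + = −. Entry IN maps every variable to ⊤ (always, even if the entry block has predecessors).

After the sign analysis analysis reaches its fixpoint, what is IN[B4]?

Answer: {a: ⊤, b: ⊤, c: ⊤, d: ⊤, e: ⊤, f: 0}

Trace:
Fixpoint table:
  B0:  IN=(all ⊤)  OUT={b:+, f:0; rest ⊤}
  B1:  IN={b:+, f:0; rest ⊤}  OUT={b:+, f:0; rest ⊤}
  B2:  IN={f:0; rest ⊤}  OUT={f:0; rest ⊤}
  B3:  IN={f:0; rest ⊤}  OUT={f:0; rest ⊤}
  B4:  IN={f:0; rest ⊤}  OUT={d:+, f:0; rest ⊤}
  B5:  IN={f:0; rest ⊤}  OUT={e:+, f:0; rest ⊤}
  B6:  IN={e:+, f:0; rest ⊤}  OUT={f:0; rest ⊤}
  B7:  IN={f:0; rest ⊤}  OUT={a:+, d:+, f:0; rest ⊤}

Merge at B4: IN[B4] = OUT[B3] = {a: ⊤, b: ⊤, c: ⊤, d: ⊤, e: ⊤, f: 0}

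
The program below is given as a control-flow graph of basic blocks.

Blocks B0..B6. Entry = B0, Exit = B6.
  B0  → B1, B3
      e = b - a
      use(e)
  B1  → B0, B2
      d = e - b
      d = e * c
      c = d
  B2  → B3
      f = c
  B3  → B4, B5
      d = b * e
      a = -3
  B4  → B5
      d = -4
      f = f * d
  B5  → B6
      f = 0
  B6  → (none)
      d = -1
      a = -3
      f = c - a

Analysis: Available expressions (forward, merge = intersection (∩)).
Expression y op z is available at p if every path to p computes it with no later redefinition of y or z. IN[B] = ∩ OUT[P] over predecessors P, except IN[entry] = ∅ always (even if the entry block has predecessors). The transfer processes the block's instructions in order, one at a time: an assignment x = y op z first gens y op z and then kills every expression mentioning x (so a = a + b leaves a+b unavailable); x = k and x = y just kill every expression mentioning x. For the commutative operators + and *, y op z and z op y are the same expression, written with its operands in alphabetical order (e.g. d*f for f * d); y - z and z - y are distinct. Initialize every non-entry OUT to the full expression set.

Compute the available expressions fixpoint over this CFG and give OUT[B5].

Converged values:
  B0: | IN={} | OUT={b-a}
  B1: | IN={b-a} | OUT={b-a, e-b}
  B2: | IN={b-a, e-b} | OUT={b-a, e-b}
  B3: | IN={b-a} | OUT={b*e}
  B4: | IN={b*e} | OUT={b*e}
  B5: | IN={b*e} | OUT={b*e}
  B6: | IN={b*e} | OUT={b*e, c-a}

Merge at B5: IN[B5] = OUT[B3] ∩ OUT[B4] = {b*e}
Applying B5's transfer function to that IN value gives OUT[B5] (row B5 above).

Answer: {b*e}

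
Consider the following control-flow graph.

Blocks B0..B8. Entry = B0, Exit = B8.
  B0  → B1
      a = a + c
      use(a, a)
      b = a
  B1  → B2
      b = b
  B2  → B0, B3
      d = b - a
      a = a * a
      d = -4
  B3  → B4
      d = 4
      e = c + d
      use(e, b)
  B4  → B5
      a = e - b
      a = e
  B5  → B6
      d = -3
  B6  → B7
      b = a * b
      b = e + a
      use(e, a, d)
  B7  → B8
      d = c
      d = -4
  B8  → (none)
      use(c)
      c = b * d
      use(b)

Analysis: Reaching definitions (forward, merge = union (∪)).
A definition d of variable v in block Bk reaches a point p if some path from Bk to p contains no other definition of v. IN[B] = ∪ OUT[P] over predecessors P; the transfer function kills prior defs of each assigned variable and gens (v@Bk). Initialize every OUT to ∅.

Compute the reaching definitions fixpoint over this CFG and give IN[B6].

Fixpoint table:
  B0: | IN={a@B2, b@B1, d@B2} | OUT={a@B0, b@B0, d@B2}
  B1: | IN={a@B0, b@B0, d@B2} | OUT={a@B0, b@B1, d@B2}
  B2: | IN={a@B0, b@B1, d@B2} | OUT={a@B2, b@B1, d@B2}
  B3: | IN={a@B2, b@B1, d@B2} | OUT={a@B2, b@B1, d@B3, e@B3}
  B4: | IN={a@B2, b@B1, d@B3, e@B3} | OUT={a@B4, b@B1, d@B3, e@B3}
  B5: | IN={a@B4, b@B1, d@B3, e@B3} | OUT={a@B4, b@B1, d@B5, e@B3}
  B6: | IN={a@B4, b@B1, d@B5, e@B3} | OUT={a@B4, b@B6, d@B5, e@B3}
  B7: | IN={a@B4, b@B6, d@B5, e@B3} | OUT={a@B4, b@B6, d@B7, e@B3}
  B8: | IN={a@B4, b@B6, d@B7, e@B3} | OUT={a@B4, b@B6, c@B8, d@B7, e@B3}

Merge at B6: IN[B6] = OUT[B5] = {a@B4, b@B1, d@B5, e@B3}

Answer: {a@B4, b@B1, d@B5, e@B3}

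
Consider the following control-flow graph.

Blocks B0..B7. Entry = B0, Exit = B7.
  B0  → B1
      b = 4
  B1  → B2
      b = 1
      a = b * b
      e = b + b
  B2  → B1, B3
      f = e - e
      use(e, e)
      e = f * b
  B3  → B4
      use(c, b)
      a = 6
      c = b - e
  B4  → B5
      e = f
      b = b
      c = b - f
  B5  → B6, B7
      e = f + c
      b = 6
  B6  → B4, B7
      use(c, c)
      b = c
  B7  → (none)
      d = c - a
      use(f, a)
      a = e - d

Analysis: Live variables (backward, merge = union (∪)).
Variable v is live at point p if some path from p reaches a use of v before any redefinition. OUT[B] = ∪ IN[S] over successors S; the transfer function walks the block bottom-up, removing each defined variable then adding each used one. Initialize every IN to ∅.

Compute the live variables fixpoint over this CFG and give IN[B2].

Answer: {b, c, e}

Working:
Converged values:
  B0: | IN={c} | OUT={c}
  B1: | IN={c} | OUT={b, c, e}
  B2: | IN={b, c, e} | OUT={b, c, e, f}
  B3: | IN={b, c, e, f} | OUT={a, b, f}
  B4: | IN={a, b, f} | OUT={a, c, f}
  B5: | IN={a, c, f} | OUT={a, c, e, f}
  B6: | IN={a, c, e, f} | OUT={a, b, c, e, f}
  B7: | IN={a, c, e, f} | OUT={}

Merge at B2: OUT[B2] = IN[B1] ⊔ IN[B3] = {b, c, e, f}
Applying B2's transfer function to that OUT value gives IN[B2] (row B2 above).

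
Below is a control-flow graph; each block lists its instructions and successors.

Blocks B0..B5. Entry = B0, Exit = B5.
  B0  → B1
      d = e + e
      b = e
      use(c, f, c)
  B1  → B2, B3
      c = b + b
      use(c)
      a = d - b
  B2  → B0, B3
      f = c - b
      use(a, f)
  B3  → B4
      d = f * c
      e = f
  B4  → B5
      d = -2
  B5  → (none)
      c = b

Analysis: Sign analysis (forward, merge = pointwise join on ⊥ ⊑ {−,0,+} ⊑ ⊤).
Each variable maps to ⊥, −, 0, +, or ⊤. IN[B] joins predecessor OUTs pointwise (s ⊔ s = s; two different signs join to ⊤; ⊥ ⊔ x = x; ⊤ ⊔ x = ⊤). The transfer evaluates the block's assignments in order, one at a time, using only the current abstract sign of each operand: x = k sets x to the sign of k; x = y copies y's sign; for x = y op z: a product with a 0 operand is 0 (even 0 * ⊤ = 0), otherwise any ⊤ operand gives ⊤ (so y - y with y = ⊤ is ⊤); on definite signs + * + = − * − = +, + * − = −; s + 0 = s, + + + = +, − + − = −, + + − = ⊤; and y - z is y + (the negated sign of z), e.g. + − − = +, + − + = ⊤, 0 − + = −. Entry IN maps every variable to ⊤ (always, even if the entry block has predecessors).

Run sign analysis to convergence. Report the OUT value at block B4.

Answer: {a: ⊤, b: ⊤, c: ⊤, d: -, e: ⊤, f: ⊤}

Derivation:
Per-block solution:
  B0:  IN=(all ⊤)  OUT=(all ⊤)
  B1:  IN=(all ⊤)  OUT=(all ⊤)
  B2:  IN=(all ⊤)  OUT=(all ⊤)
  B3:  IN=(all ⊤)  OUT=(all ⊤)
  B4:  IN=(all ⊤)  OUT={d:-; rest ⊤}
  B5:  IN={d:-; rest ⊤}  OUT={d:-; rest ⊤}

Merge at B4: IN[B4] = OUT[B3] = {a: ⊤, b: ⊤, c: ⊤, d: ⊤, e: ⊤, f: ⊤}
Applying B4's transfer function to that IN value gives OUT[B4] (row B4 above).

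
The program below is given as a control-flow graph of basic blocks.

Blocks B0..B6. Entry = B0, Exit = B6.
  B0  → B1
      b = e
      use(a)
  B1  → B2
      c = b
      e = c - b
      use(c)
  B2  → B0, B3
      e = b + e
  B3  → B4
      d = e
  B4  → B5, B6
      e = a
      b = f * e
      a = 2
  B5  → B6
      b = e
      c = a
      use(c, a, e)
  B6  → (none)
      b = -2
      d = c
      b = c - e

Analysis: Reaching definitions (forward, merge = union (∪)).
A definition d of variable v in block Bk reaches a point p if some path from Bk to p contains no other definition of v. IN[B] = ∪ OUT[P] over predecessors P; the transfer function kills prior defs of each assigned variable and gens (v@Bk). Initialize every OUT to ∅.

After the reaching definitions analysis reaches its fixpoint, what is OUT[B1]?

Answer: {b@B0, c@B1, e@B1}

Derivation:
Per-block solution:
  B0:  IN={b@B0, c@B1, e@B2}  OUT={b@B0, c@B1, e@B2}
  B1:  IN={b@B0, c@B1, e@B2}  OUT={b@B0, c@B1, e@B1}
  B2:  IN={b@B0, c@B1, e@B1}  OUT={b@B0, c@B1, e@B2}
  B3:  IN={b@B0, c@B1, e@B2}  OUT={b@B0, c@B1, d@B3, e@B2}
  B4:  IN={b@B0, c@B1, d@B3, e@B2}  OUT={a@B4, b@B4, c@B1, d@B3, e@B4}
  B5:  IN={a@B4, b@B4, c@B1, d@B3, e@B4}  OUT={a@B4, b@B5, c@B5, d@B3, e@B4}
  B6:  IN={a@B4, b@B4, b@B5, c@B1, c@B5, d@B3, e@B4}  OUT={a@B4, b@B6, c@B1, c@B5, d@B6, e@B4}

Merge at B1: IN[B1] = OUT[B0] = {b@B0, c@B1, e@B2}
Applying B1's transfer function to that IN value gives OUT[B1] (row B1 above).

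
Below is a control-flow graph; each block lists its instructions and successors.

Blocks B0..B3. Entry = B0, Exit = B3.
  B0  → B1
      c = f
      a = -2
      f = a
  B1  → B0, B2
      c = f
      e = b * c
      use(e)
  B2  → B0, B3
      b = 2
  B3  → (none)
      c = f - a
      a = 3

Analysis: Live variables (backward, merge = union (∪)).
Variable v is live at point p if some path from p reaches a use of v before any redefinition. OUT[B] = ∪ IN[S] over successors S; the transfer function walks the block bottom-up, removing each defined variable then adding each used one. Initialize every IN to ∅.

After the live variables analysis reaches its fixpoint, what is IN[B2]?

Answer: {a, f}

Working:
Converged values:
  B0: | IN={b, f} | OUT={a, b, f}
  B1: | IN={a, b, f} | OUT={a, b, f}
  B2: | IN={a, f} | OUT={a, b, f}
  B3: | IN={a, f} | OUT={}

Merge at B2: OUT[B2] = IN[B0] ⊔ IN[B3] = {a, b, f}
Applying B2's transfer function to that OUT value gives IN[B2] (row B2 above).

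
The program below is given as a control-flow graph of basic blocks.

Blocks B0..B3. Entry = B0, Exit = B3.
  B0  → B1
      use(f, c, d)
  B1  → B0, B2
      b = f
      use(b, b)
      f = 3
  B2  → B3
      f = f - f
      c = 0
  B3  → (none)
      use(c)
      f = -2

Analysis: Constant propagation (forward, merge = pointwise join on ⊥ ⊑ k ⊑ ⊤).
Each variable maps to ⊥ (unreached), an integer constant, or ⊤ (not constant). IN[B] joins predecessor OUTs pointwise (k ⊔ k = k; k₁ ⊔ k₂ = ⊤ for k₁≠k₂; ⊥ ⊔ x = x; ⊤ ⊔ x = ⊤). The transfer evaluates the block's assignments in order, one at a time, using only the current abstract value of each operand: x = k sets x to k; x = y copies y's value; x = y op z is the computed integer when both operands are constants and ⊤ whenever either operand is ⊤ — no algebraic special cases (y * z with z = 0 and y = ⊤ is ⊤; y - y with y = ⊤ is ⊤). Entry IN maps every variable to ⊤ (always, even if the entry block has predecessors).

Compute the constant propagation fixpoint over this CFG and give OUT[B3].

Answer: {a: ⊤, b: ⊤, c: 0, d: ⊤, e: ⊤, f: -2}

Working:
Converged values:
  B0: | IN=(all ⊤) | OUT=(all ⊤)
  B1: | IN=(all ⊤) | OUT={f:3; rest ⊤}
  B2: | IN={f:3; rest ⊤} | OUT={c:0, f:0; rest ⊤}
  B3: | IN={c:0, f:0; rest ⊤} | OUT={c:0, f:-2; rest ⊤}

Merge at B3: IN[B3] = OUT[B2] = {a: ⊤, b: ⊤, c: 0, d: ⊤, e: ⊤, f: 0}
Applying B3's transfer function to that IN value gives OUT[B3] (row B3 above).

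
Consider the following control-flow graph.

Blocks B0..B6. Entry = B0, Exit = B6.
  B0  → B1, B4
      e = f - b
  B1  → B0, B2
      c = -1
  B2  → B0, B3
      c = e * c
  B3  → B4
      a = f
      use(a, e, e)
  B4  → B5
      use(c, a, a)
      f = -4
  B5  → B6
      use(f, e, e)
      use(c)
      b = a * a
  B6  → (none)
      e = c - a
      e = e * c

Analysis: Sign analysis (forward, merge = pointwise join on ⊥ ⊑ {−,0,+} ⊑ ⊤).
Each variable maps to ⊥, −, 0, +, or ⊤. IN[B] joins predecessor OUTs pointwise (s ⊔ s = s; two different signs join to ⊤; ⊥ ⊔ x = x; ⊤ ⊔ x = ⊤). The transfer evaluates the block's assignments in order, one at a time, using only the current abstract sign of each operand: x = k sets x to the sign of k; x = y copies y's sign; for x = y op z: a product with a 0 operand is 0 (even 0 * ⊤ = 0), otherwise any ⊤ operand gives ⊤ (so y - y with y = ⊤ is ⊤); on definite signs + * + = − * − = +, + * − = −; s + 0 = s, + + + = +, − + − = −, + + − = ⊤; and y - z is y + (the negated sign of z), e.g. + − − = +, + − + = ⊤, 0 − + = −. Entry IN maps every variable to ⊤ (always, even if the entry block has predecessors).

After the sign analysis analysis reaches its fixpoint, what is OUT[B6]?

Answer: {a: ⊤, b: ⊤, c: ⊤, d: ⊤, e: ⊤, f: -}

Working:
Per-block solution:
  B0:  IN=(all ⊤)  OUT=(all ⊤)
  B1:  IN=(all ⊤)  OUT={c:-; rest ⊤}
  B2:  IN={c:-; rest ⊤}  OUT=(all ⊤)
  B3:  IN=(all ⊤)  OUT=(all ⊤)
  B4:  IN=(all ⊤)  OUT={f:-; rest ⊤}
  B5:  IN={f:-; rest ⊤}  OUT={f:-; rest ⊤}
  B6:  IN={f:-; rest ⊤}  OUT={f:-; rest ⊤}

Merge at B6: IN[B6] = OUT[B5] = {a: ⊤, b: ⊤, c: ⊤, d: ⊤, e: ⊤, f: -}
Applying B6's transfer function to that IN value gives OUT[B6] (row B6 above).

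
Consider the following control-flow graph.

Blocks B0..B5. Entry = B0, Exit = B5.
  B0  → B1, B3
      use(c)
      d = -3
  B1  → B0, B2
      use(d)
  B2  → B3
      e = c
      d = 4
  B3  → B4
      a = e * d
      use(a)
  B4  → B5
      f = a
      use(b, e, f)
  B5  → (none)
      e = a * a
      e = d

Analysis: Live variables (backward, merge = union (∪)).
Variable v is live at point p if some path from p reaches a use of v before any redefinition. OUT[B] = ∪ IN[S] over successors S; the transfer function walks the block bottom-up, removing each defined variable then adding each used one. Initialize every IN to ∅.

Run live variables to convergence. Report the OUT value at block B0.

Answer: {b, c, d, e}

Working:
Converged values:
  B0:   IN={b, c, e}   OUT={b, c, d, e}
  B1:   IN={b, c, d, e}   OUT={b, c, e}
  B2:   IN={b, c}   OUT={b, d, e}
  B3:   IN={b, d, e}   OUT={a, b, d, e}
  B4:   IN={a, b, d, e}   OUT={a, d}
  B5:   IN={a, d}   OUT={}

Merge at B0: OUT[B0] = IN[B1] ⊔ IN[B3] = {b, c, d, e}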